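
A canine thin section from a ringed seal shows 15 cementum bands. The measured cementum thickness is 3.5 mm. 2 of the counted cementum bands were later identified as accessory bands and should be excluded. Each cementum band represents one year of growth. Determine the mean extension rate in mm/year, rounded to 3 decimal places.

0.269 mm/year

After corrections the count is 15 − 2 = 13 cementum bands.
Mean rate = 3.5 mm / 13 years ≈ 0.269 mm/year.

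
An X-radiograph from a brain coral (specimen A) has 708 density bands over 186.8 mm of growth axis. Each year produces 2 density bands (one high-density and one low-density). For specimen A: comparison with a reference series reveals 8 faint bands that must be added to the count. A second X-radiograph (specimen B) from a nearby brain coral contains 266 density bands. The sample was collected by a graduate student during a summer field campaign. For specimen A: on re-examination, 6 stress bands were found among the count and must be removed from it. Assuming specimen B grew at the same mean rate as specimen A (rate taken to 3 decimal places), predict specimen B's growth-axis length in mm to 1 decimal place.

Specimen A: correcting the raw count gives 708 − 6 + 8 = 710 true density bands.
Specimen A: 710 density bands at 2 per year is 710 / 2 = 355 years.
A: 186.8 mm over 355 years gives 186.8 / 355 ≈ 0.526 mm per year.
Specimen B: 266 density bands at 2 per year is 266 / 2 = 133 years. B's length ≈ 0.526 × 133 = 70.0 mm.

70.0 mm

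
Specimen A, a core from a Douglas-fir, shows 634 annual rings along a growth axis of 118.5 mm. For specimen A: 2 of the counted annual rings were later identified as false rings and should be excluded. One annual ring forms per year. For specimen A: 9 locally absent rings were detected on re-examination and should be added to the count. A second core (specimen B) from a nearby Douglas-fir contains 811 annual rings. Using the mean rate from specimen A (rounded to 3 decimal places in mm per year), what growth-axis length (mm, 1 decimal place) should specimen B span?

150.0 mm

Specimen A: correcting the raw count gives 634 − 2 + 9 = 641 true annual rings.
A: Extension rate ≈ 118.5 / 641 = 0.185 mm/year.
B's length ≈ 0.185 × 811 = 150.0 mm.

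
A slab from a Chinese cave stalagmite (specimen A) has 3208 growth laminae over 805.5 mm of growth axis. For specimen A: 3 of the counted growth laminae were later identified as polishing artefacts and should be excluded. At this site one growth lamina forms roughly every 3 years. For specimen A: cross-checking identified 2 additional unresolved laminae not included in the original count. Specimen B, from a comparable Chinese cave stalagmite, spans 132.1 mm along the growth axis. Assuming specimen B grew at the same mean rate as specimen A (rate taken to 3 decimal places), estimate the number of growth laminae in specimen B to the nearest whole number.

Specimen A: correcting the raw count gives 3208 − 3 + 2 = 3207 true growth laminae.
Specimen A: at 3 years per growth lamina, 3207 × 3 = 9621 years.
A: 805.5 mm over 9621 years gives 805.5 / 9621 ≈ 0.084 mm per year.
For B, 132.1 / 0.084 = 1572.62 years; at 3 years per growth lamina that is 1572.62 / 3 ≈ 524 growth laminae.

524 growth laminae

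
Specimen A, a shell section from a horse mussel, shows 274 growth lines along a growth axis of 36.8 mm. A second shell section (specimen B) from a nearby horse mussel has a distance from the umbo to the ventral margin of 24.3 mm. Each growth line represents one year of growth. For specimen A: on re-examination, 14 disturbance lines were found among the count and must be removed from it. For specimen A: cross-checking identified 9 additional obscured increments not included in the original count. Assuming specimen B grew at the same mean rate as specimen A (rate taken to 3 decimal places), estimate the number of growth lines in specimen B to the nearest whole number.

177 growth lines

Specimen A: after corrections the count is 274 − 14 + 9 = 269 growth lines.
A: 36.8 mm over 269 years gives 36.8 / 269 ≈ 0.137 mm/yr.
B spans 24.3 / 0.137 = 177.37 years ≈ 177 growth lines.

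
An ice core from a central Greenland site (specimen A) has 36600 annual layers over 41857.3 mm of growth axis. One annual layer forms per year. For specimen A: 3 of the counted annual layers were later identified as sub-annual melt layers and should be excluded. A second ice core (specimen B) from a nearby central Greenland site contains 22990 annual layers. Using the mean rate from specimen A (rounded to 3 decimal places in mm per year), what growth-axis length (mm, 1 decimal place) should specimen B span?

Specimen A: true annual layer count = 36600 − 3 = 36597.
A: 41857.3 mm over 36597 years gives 41857.3 / 36597 ≈ 1.144 mm per year.
B's length ≈ 1.144 × 22990 = 26300.6 mm.

26300.6 mm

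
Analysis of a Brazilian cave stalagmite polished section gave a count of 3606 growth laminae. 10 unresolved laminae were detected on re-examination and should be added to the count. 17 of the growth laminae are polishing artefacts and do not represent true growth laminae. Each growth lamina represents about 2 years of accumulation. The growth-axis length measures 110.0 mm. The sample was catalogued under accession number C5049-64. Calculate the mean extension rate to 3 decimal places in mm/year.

Adjusted count: 3606 − 17 + 10 = 3599 growth laminae.
3599 growth laminae at 2 years each span 3599 × 2 = 7198 years.
Mean rate = 110.0 mm / 7198 years ≈ 0.015 mm/year.

0.015 mm/year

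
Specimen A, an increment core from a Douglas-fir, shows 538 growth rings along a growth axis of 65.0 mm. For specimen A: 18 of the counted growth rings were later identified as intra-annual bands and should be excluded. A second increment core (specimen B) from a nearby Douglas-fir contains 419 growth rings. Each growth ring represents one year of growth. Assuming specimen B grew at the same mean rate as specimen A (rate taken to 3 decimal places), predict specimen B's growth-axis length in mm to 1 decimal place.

52.4 mm

Specimen A: true growth ring count = 538 − 18 = 520.
A: 65.0 mm over 520 years gives 65.0 / 520 ≈ 0.125 mm/year.
For B, 0.125 mm/year × 419 years = 52.4 mm.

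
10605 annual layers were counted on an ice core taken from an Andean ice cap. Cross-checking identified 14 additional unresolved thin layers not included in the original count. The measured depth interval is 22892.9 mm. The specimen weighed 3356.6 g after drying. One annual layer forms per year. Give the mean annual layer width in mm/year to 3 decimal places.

Correcting the raw count gives 10605 + 14 = 10619 true annual layers.
Mean rate = 22892.9 mm / 10619 years ≈ 2.156 mm/year.

2.156 mm/year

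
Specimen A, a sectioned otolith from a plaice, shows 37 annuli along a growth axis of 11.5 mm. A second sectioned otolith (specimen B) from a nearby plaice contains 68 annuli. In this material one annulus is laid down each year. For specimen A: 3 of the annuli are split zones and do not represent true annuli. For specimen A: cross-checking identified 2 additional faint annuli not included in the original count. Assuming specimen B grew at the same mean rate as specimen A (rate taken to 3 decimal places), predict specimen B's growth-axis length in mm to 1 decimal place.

Specimen A: true annulus count = 37 − 3 + 2 = 36.
A: Mean rate = 11.5 mm / 36 years ≈ 0.319 mm per year.
Length of B = 0.319 × 68 = 21.7 mm.

21.7 mm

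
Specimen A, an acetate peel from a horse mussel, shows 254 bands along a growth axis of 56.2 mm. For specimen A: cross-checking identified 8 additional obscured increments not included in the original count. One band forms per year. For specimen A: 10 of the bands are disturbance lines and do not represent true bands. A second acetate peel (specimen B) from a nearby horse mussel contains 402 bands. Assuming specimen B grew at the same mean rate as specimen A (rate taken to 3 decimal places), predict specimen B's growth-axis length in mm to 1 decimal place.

Specimen A: true band count = 254 − 10 + 8 = 252.
A: Mean rate = 56.2 mm / 252 years ≈ 0.223 mm/year.
For B, 0.223 mm/year × 402 years = 89.6 mm.

89.6 mm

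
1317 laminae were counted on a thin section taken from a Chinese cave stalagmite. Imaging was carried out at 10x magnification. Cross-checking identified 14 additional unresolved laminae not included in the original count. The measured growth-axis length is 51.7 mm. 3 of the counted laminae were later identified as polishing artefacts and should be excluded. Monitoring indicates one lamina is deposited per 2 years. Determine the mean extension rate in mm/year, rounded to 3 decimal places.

0.019 mm/year

Correcting the raw count gives 1317 − 3 + 14 = 1328 true laminae.
1328 laminae at 2 years each span 1328 × 2 = 2656 years.
Extension rate ≈ 51.7 / 2656 = 0.019 mm/year.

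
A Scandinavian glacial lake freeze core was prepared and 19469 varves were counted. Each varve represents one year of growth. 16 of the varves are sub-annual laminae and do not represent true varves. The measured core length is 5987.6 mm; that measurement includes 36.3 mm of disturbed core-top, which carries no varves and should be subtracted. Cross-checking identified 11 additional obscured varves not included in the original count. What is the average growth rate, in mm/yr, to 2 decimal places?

True varve count = 19469 − 16 + 11 = 19464.
The growth record spans 5987.6 − 36.3 = 5951.3 mm.
Mean rate = 5951.3 mm / 19464 years ≈ 0.31 mm/yr.

0.31 mm/yr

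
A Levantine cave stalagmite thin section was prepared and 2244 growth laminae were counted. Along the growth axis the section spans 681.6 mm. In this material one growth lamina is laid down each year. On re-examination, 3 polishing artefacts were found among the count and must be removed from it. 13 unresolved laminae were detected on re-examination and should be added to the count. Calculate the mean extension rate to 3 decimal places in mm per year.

0.302 mm per year

After corrections the count is 2244 − 3 + 13 = 2254 growth laminae.
Mean rate = 681.6 mm / 2254 years ≈ 0.302 mm per year.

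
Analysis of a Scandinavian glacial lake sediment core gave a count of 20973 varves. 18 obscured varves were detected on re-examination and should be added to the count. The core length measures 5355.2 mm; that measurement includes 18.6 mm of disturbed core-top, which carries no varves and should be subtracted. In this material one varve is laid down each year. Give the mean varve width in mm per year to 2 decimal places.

After corrections the count is 20973 + 18 = 20991 varves.
Net length = 5355.2 − 18.6 = 5336.6 mm.
Mean rate = 5336.6 mm / 20991 years ≈ 0.25 mm per year.

0.25 mm per year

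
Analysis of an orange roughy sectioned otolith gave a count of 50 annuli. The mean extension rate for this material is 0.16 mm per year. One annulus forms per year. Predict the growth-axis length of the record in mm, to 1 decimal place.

8.0 mm

50 years of growth are recorded.
50 years at 0.16 mm/year gives 0.16 × 50 = 8.0 mm.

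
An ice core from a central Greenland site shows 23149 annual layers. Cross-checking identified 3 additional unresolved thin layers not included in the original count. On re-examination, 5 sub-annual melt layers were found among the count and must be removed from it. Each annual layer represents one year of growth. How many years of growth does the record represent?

After corrections the count is 23149 − 5 + 3 = 23147 annual layers.
One annual layer per year makes the duration 23147 years.

23147 years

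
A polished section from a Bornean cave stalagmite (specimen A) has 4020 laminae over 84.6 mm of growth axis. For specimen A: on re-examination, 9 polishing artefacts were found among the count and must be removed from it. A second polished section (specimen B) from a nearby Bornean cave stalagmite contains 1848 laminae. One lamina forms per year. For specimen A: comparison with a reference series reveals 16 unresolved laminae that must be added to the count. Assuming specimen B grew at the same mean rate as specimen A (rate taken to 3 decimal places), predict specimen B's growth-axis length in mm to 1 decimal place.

38.8 mm

Specimen A: true lamina count = 4020 − 9 + 16 = 4027.
A: 84.6 mm over 4027 years gives 84.6 / 4027 ≈ 0.021 mm/year.
For B, 0.021 mm/year × 1848 years = 38.8 mm.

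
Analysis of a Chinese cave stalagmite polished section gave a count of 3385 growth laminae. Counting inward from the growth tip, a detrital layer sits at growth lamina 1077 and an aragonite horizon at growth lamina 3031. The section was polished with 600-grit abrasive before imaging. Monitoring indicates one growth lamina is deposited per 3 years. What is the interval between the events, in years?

The two markers are separated by 3031 − 1077 = 1954 growth laminae.
Multiplying by 3 years per growth lamina: 1954 × 3 = 5862 years.

5862 years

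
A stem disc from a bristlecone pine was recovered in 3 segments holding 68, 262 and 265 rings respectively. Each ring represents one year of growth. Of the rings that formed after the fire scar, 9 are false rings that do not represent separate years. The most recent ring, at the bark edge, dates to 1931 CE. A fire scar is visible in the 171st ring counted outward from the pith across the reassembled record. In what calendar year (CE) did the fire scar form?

Total rings = 68 + 262 + 265 = 595.
595 − 171 = 424 rings lie beyond the fire scar toward the bark edge.
Removing the 9 false rings leaves 424 − 9 = 415 true rings beyond the fire scar.
Counting back 415 years from 1931 CE places the fire scar in 1931 − 415 = 1516 CE.

1516 CE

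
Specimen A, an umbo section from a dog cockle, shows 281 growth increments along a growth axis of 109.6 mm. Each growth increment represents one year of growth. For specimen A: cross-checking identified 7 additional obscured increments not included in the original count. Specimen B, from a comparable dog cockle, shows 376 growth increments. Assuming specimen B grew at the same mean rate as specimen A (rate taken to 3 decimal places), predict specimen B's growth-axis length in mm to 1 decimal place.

143.3 mm

Specimen A: adjusted count: 281 + 7 = 288 growth increments.
A: Mean rate = 109.6 mm / 288 years ≈ 0.381 mm/yr.
B's length ≈ 0.381 × 376 = 143.3 mm.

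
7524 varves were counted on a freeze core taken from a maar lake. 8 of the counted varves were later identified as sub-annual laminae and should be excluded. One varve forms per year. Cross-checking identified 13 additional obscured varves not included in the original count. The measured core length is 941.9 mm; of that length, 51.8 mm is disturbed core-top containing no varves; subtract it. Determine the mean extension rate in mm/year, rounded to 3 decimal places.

0.118 mm/year

After corrections the count is 7524 − 8 + 13 = 7529 varves.
Net length = 941.9 − 51.8 = 890.1 mm.
Extension rate ≈ 890.1 / 7529 = 0.118 mm/year.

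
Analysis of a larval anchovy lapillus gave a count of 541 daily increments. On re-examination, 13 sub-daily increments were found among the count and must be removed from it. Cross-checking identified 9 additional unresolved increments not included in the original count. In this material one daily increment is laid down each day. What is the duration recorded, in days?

537 days

Adjusted count: 541 − 13 + 9 = 537 daily increments.
At one daily increment per day, that is 537 days.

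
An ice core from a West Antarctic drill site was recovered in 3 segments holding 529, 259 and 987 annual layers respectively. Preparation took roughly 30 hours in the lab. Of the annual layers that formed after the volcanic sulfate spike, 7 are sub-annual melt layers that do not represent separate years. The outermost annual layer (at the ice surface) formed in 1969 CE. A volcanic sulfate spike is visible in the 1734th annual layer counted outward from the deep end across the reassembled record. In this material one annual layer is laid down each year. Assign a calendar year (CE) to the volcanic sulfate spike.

Total annual layers = 529 + 259 + 987 = 1775.
The volcanic sulfate spike sits at annual layer 1734 from the deep end, so 1775 − 1734 = 41 annual layers formed after it.
Removing the 7 false annual layers leaves 41 − 7 = 34 true annual layers beyond the volcanic sulfate spike.
1969 − 34 = 1935 CE.

1935 CE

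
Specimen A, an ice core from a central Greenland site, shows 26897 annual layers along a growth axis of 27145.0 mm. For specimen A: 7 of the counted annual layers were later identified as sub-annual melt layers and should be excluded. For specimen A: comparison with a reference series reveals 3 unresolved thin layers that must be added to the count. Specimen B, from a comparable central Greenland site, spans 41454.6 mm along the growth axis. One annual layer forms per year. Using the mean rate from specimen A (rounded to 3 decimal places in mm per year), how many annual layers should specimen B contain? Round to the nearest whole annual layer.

Specimen A: after corrections the count is 26897 − 7 + 3 = 26893 annual layers.
A: Extension rate ≈ 27145.0 / 26893 = 1.009 mm/yr.
B spans 41454.6 / 1.009 = 41084.84 years ≈ 41085 annual layers.

41085 annual layers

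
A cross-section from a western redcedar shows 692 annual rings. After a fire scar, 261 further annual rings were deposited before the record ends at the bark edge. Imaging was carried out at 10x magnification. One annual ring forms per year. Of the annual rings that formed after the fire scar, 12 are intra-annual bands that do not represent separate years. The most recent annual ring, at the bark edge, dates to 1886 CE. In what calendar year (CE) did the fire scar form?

There are 261 annual rings younger than the fire scar.
Excluding 12 false annual rings: 261 − 12 = 249.
Counting back 249 years from 1886 CE places the fire scar in 1886 − 249 = 1637 CE.

1637 CE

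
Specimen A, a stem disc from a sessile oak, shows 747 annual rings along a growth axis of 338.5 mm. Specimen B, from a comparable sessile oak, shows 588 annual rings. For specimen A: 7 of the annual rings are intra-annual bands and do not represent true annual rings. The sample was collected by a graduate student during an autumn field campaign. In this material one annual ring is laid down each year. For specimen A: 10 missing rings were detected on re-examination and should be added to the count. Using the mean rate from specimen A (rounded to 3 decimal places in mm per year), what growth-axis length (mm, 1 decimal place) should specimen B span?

265.2 mm

Specimen A: after corrections the count is 747 − 7 + 10 = 750 annual rings.
A: 338.5 mm over 750 years gives 338.5 / 750 ≈ 0.451 mm/yr.
For B, 0.451 mm/year × 588 years = 265.2 mm.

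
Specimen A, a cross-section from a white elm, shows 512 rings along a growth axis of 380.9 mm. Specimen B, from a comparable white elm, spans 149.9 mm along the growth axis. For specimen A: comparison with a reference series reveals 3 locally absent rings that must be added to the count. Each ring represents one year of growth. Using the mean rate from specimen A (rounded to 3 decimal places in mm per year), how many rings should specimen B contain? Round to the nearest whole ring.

Specimen A: after corrections the count is 512 + 3 = 515 rings.
A: Extension rate ≈ 380.9 / 515 = 0.740 mm per year.
B spans 149.9 / 0.740 = 202.57 years ≈ 203 rings.

203 rings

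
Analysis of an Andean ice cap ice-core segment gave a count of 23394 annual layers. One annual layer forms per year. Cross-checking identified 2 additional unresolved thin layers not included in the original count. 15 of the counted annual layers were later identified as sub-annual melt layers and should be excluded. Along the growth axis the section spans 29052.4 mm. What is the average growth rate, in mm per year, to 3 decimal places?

Correcting the raw count gives 23394 − 15 + 2 = 23381 true annual layers.
29052.4 mm over 23381 years gives 29052.4 / 23381 ≈ 1.243 mm per year.

1.243 mm per year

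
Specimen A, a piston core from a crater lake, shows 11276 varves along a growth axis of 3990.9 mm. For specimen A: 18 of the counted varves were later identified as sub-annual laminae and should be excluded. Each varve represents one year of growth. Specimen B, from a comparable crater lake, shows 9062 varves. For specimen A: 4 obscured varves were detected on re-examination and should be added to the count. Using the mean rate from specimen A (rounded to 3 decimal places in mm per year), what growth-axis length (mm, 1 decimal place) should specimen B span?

3207.9 mm

Specimen A: after corrections the count is 11276 − 18 + 4 = 11262 varves.
A: Extension rate ≈ 3990.9 / 11262 = 0.354 mm/year.
Length of B = 0.354 × 9062 = 3207.9 mm.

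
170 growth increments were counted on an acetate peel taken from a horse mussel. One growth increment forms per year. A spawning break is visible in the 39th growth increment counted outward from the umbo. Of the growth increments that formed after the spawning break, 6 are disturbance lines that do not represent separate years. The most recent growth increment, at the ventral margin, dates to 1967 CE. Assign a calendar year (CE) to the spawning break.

1842 CE

Between growth increment 39 and the ventral margin there are 170 − 39 = 131 growth increments.
Removing the 6 false growth increments leaves 131 − 6 = 125 true growth increments beyond the spawning break.
Counting back 125 years from 1967 CE places the spawning break in 1967 − 125 = 1842 CE.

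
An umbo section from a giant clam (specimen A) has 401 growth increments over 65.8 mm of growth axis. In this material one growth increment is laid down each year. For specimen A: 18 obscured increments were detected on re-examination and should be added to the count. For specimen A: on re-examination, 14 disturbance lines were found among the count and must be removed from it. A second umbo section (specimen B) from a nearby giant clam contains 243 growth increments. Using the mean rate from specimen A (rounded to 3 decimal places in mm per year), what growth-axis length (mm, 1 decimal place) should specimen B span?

39.4 mm

Specimen A: true growth increment count = 401 − 14 + 18 = 405.
A: Extension rate ≈ 65.8 / 405 = 0.162 mm/yr.
Length of B = 0.162 × 243 = 39.4 mm.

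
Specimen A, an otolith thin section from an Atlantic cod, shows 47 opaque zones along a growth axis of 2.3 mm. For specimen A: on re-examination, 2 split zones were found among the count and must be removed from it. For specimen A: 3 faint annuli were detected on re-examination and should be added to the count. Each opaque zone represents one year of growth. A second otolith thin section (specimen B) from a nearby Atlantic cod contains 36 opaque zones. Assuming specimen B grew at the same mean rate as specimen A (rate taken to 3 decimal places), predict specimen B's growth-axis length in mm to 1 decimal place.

1.7 mm

Specimen A: after corrections the count is 47 − 2 + 3 = 48 opaque zones.
A: Extension rate ≈ 2.3 / 48 = 0.048 mm/yr.
Length of B = 0.048 × 36 = 1.7 mm.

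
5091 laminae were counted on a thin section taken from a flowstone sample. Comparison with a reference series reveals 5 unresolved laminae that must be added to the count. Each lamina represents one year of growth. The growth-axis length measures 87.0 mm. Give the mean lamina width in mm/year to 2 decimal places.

0.02 mm/year

Correcting the raw count gives 5091 + 5 = 5096 true laminae.
87.0 mm over 5096 years gives 87.0 / 5096 ≈ 0.02 mm/year.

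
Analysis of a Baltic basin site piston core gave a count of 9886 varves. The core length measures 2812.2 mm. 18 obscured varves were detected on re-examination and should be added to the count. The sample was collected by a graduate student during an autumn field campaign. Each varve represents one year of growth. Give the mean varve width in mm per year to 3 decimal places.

Correcting the raw count gives 9886 + 18 = 9904 true varves.
Extension rate ≈ 2812.2 / 9904 = 0.284 mm per year.

0.284 mm per year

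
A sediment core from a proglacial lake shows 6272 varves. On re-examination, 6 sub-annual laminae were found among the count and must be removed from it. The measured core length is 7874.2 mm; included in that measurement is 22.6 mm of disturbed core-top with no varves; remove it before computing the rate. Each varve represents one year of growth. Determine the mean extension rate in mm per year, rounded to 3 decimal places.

Correcting the raw count gives 6272 − 6 = 6266 true varves.
The growth record spans 7874.2 − 22.6 = 7851.6 mm.
Mean rate = 7851.6 mm / 6266 years ≈ 1.253 mm per year.

1.253 mm per year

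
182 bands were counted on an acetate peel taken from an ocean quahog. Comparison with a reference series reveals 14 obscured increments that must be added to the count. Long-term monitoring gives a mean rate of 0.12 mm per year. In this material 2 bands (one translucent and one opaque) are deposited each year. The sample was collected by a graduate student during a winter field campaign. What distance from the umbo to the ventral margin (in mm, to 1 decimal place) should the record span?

11.8 mm

True band count = 182 + 14 = 196.
196 bands at 2 per year is 196 / 2 = 98 years.
Length ≈ 0.12 × 98 = 11.8 mm.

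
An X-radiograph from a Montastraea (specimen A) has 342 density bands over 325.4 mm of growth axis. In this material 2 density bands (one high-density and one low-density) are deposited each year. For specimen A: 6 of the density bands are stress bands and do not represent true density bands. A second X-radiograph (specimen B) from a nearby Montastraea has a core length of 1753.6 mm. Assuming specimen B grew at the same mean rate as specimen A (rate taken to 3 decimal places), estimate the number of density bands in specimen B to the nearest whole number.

1811 density bands

Specimen A: adjusted count: 342 − 6 = 336 density bands.
Specimen A: 336 density bands at 2 per year is 336 / 2 = 168 years.
A: 325.4 mm over 168 years gives 325.4 / 168 ≈ 1.937 mm/year.
For B, 1753.6 / 1.937 = 905.32 years; at 2 density bands per year that is 905.32 × 2 ≈ 1811 density bands.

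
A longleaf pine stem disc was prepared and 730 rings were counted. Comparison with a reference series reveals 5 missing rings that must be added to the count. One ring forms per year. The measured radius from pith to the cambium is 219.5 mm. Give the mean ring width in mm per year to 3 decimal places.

0.299 mm per year

True ring count = 730 + 5 = 735.
219.5 mm over 735 years gives 219.5 / 735 ≈ 0.299 mm per year.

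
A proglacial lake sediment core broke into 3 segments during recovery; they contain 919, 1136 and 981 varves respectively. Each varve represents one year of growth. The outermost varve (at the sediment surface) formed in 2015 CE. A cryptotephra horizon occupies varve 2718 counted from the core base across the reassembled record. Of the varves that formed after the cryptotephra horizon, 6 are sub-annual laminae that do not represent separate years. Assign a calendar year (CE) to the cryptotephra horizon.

Total varves = 919 + 1136 + 981 = 3036.
Between varve 2718 and the sediment surface there are 3036 − 2718 = 318 varves.
Removing the 6 false varves leaves 318 − 6 = 312 true varves beyond the cryptotephra horizon.
The varve at the sediment surface is 2015 CE, so the cryptotephra horizon dates to 2015 − 312 = 1703 CE.

1703 CE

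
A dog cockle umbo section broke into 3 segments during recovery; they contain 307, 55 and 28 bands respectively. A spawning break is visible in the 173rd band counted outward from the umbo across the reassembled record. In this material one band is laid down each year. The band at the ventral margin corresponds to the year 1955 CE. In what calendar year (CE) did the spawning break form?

Total bands = 307 + 55 + 28 = 390.
The spawning break sits at band 173 from the umbo, so 390 − 173 = 217 bands formed after it.
Counting back 217 years from 1955 CE places the spawning break in 1955 − 217 = 1738 CE.

1738 CE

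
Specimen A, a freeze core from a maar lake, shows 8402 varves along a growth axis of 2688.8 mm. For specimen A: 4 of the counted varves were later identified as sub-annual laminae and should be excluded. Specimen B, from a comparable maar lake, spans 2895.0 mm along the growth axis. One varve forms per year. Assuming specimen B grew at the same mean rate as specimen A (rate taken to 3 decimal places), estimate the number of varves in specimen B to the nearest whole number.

Specimen A: after corrections the count is 8402 − 4 = 8398 varves.
A: Mean rate = 2688.8 mm / 8398 years ≈ 0.320 mm/yr.
For B, 2895.0 / 0.320 = 9046.88 years ≈ 9047 varves.

9047 varves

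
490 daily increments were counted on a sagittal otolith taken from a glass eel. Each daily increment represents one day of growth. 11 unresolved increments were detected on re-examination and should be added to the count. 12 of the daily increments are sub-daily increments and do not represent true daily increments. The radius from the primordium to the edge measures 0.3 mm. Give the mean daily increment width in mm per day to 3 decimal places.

0.001 mm per day

Adjusted count: 490 − 12 + 11 = 489 daily increments.
Mean rate = 0.3 mm / 489 days ≈ 0.001 mm per day.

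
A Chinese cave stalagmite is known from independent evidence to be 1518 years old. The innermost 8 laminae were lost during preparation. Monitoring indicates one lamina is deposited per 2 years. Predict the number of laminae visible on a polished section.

Expected laminae: 1518 / 2 = 759.
Less the 8 uncaptured laminae: 759 − 8 = 751.

751 laminae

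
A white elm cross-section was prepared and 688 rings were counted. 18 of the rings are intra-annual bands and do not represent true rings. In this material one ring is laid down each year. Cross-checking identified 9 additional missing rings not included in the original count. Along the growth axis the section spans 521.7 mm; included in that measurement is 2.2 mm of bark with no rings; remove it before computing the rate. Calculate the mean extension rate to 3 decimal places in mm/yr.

0.765 mm/yr

Correcting the raw count gives 688 − 18 + 9 = 679 true rings.
Removing the 2.2 mm offcut leaves 521.7 − 2.2 = 519.5 mm.
Extension rate ≈ 519.5 / 679 = 0.765 mm/yr.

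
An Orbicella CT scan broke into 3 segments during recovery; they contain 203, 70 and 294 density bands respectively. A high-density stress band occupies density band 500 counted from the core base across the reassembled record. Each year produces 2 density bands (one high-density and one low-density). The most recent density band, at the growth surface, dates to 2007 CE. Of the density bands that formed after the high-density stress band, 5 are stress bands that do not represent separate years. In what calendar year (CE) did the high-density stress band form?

Total density bands = 203 + 70 + 294 = 567.
The high-density stress band sits at density band 500 from the core base, so 567 − 500 = 67 density bands formed after it.
67 − 5 false = 62 true density bands after the high-density stress band.
Dividing by 2 density bands per year: 62 / 2 = 31 years.
Counting back 31 years from 2007 CE places the high-density stress band in 2007 − 31 = 1976 CE.

1976 CE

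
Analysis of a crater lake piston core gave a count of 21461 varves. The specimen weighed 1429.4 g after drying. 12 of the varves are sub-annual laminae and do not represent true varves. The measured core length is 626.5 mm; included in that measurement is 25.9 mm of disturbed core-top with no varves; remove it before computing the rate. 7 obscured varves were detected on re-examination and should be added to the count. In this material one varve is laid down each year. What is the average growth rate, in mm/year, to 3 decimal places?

0.028 mm/year

Adjusted count: 21461 − 12 + 7 = 21456 varves.
The growth record spans 626.5 − 25.9 = 600.6 mm.
Extension rate ≈ 600.6 / 21456 = 0.028 mm/year.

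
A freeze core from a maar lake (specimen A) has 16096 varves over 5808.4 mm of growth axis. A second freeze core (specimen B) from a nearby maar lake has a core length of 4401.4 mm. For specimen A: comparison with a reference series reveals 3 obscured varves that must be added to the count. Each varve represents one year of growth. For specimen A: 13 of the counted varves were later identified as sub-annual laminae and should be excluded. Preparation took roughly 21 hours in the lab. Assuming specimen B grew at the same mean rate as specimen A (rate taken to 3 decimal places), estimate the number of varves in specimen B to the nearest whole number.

12192 varves

Specimen A: adjusted count: 16096 − 13 + 3 = 16086 varves.
A: Extension rate ≈ 5808.4 / 16086 = 0.361 mm/year.
For B, 4401.4 / 0.361 = 12192.24 years ≈ 12192 varves.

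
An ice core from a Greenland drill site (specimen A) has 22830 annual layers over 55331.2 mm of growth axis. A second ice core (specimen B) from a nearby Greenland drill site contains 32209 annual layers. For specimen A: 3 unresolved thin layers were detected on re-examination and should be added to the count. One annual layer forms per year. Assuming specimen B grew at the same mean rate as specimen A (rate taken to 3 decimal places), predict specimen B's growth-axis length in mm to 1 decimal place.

Specimen A: after corrections the count is 22830 + 3 = 22833 annual layers.
A: Extension rate ≈ 55331.2 / 22833 = 2.423 mm/year.
For B, 2.423 mm/year × 32209 years = 78042.4 mm.

78042.4 mm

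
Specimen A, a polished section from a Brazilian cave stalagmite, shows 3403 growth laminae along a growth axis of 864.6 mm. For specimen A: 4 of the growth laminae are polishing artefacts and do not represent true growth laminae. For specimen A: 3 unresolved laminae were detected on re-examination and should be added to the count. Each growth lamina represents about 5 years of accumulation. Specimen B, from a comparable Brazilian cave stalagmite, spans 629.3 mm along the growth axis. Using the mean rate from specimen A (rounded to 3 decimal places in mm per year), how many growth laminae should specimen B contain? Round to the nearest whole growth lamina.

2468 growth laminae

Specimen A: after corrections the count is 3403 − 4 + 3 = 3402 growth laminae.
Specimen A: 3402 growth laminae at 5 years each span 3402 × 5 = 17010 years.
A: 864.6 mm over 17010 years gives 864.6 / 17010 ≈ 0.051 mm per year.
B spans 629.3 / 0.051 = 12339.22 years; at 5 years per growth lamina that is 12339.22 / 5 ≈ 2468 growth laminae.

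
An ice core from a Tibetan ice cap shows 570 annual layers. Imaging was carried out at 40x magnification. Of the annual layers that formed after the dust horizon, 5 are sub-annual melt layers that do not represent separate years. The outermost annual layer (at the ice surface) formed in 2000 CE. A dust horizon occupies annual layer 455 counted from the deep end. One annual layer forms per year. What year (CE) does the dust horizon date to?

1890 CE

The dust horizon sits at annual layer 455 from the deep end, so 570 − 455 = 115 annual layers formed after it.
Removing the 5 false annual layers leaves 115 − 5 = 110 true annual layers beyond the dust horizon.
The annual layer at the ice surface is 2000 CE, so the dust horizon dates to 2000 − 110 = 1890 CE.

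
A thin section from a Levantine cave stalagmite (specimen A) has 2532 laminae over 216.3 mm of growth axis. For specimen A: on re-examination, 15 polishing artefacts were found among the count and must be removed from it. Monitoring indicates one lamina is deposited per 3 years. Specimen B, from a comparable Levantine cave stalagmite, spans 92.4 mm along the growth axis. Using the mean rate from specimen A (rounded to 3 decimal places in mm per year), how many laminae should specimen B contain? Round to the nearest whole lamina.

Specimen A: correcting the raw count gives 2532 − 15 = 2517 true laminae.
Specimen A: 2517 laminae at 3 years each span 2517 × 3 = 7551 years.
A: Mean rate = 216.3 mm / 7551 years ≈ 0.029 mm/yr.
Specimen B: 92.4 mm / 0.029 mm per year = 3186.21 years; at 3 years per lamina that is 3186.21 / 3 ≈ 1062 laminae.

1062 laminae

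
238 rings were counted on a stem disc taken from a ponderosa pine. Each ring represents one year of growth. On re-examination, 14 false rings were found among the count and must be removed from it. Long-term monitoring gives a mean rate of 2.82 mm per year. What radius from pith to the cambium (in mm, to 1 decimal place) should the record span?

Adjusted count: 238 − 14 = 224 rings.
Length ≈ 2.82 × 224 = 631.7 mm.

631.7 mm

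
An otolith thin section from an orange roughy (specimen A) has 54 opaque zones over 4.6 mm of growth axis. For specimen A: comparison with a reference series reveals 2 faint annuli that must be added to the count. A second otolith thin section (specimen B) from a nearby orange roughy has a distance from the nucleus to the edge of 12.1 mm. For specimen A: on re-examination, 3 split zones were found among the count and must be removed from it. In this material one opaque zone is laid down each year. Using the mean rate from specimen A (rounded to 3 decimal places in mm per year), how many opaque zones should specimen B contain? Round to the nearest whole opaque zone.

139 opaque zones

Specimen A: true opaque zone count = 54 − 3 + 2 = 53.
A: Extension rate ≈ 4.6 / 53 = 0.087 mm/yr.
For B, 12.1 / 0.087 = 139.08 years ≈ 139 opaque zones.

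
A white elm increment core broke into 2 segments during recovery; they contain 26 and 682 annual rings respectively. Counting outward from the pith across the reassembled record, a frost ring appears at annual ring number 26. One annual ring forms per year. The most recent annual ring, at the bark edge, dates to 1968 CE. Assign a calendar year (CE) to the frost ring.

1286 CE

Total annual rings = 26 + 682 = 708.
708 − 26 = 682 annual rings lie beyond the frost ring toward the bark edge.
Counting back 682 years from 1968 CE places the frost ring in 1968 − 682 = 1286 CE.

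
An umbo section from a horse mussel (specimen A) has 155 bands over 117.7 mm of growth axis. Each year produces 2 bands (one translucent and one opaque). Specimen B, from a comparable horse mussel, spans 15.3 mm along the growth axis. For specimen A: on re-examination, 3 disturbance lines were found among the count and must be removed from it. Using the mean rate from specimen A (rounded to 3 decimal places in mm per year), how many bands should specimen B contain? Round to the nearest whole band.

20 bands

Specimen A: adjusted count: 155 − 3 = 152 bands.
Specimen A: dividing by 2 bands per year: 152 / 2 = 76 years.
A: 117.7 mm over 76 years gives 117.7 / 76 ≈ 1.549 mm/year.
For B, 15.3 / 1.549 = 9.88 years; at 2 bands per year that is 9.88 × 2 ≈ 20 bands.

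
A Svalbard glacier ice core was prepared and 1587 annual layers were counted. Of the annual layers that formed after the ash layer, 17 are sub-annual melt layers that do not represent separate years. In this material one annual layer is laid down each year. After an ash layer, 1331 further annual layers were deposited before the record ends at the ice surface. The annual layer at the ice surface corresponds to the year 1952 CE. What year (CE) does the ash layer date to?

638 CE

1331 annual layers formed after the ash layer.
Excluding 17 false annual layers: 1331 − 17 = 1314.
1952 − 1314 = 638 CE.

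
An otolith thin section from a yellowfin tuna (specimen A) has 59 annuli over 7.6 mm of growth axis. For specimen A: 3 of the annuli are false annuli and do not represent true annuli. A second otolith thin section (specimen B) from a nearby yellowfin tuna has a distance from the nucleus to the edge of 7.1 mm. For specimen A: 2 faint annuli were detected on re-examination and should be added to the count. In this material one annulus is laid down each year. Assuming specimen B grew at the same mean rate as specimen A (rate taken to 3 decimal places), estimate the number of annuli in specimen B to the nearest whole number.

54 annuli

Specimen A: true annulus count = 59 − 3 + 2 = 58.
A: Mean rate = 7.6 mm / 58 years ≈ 0.131 mm per year.
B spans 7.1 / 0.131 = 54.20 years ≈ 54 annuli.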